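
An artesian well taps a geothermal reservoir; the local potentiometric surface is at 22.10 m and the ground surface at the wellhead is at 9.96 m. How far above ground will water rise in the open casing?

Water rises to the potentiometric surface, so the rise above ground = 22.10 − 9.96 = 12.14 m.

≈ 12.14 m above ground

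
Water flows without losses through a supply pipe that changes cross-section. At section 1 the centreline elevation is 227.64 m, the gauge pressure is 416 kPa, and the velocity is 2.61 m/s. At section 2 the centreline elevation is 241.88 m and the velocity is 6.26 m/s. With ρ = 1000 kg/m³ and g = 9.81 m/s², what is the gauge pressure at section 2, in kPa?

P₂ ≈ 260 kPa

Pressure head at 1: ψ₁ = P₁/(ρg) = 416×1000 / (1000 × 9.81) = 42.41 m.
Velocity heads: v₁²/2g = 2.61²/19.62 = 0.347 m; v₂²/2g = 6.26²/19.62 = 1.997 m.
Total head H = z₁ + ψ₁ + v₁²/2g = 227.64 + 42.41 + 0.347 = 270.40 m.
ψ₂ = H − z₂ − v₂²/2g = 270.40 − 241.88 − 1.997 = 26.52 m.
P₂ = ρgψ₂ = 1000 × 9.81 × 26.52 ≈ 260 kPa.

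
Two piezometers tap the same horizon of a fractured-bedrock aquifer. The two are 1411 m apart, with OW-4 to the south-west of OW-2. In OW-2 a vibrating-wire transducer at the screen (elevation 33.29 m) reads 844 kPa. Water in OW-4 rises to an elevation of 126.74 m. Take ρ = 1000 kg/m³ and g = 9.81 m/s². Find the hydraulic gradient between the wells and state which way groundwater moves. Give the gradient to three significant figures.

i ≈ 0.00526; groundwater flows toward the north-east

Pressure head at OW-2: ψ = P/(ρg) = 844×1000 / (1000 × 9.81) = 86.03 m.
Total head at OW-2: h = z + ψ = 33.29 + 86.03 = 119.32 m.
Total head at OW-4: h = 126.74 m (water level in the piezometer is the total head).
Head difference: h(OW-2) − h(OW-4) = 119.32 − 126.74 = -7.42 m.
Hydraulic gradient: i = |Δh| / L = 7.42 / 1411 = 0.00526.
Flow is from higher to lower head: from OW-4 toward OW-2, i.e. toward the north-east.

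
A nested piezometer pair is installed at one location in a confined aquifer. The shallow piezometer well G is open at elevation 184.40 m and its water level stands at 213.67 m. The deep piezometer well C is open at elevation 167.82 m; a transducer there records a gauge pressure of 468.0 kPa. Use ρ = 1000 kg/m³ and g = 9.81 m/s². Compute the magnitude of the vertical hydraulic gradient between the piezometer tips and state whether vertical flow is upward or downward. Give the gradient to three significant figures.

Total head at well G: h = 213.67 m (water level in the standpipe).
Pressure head at well C: ψ = P/(ρg) = 468.0×1000 / (1000 × 9.81) = 47.71 m.
Total head at well C: h = z + ψ = 167.82 + 47.71 = 215.53 m.
Δh = h(well G) − h(well C) = 213.67 − 215.53 = -1.86 m.
Vertical separation Δz = 184.40 − 167.82 = 16.58 m.
|i_v| = |Δh| / Δz = 1.86 / 16.58 = 0.112.
Head is higher in the deep piezometer, so vertical flow is upward (discharge condition).

|i_v| ≈ 0.112; vertical flow is upward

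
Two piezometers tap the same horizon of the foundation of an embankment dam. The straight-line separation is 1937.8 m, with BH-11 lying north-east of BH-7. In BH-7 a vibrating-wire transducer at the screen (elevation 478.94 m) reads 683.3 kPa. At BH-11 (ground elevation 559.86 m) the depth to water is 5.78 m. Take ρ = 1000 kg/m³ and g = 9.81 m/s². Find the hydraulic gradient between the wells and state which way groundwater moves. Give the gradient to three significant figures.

i ≈ 0.00283; groundwater flows toward the south-west

Pressure head at BH-7: ψ = P/(ρg) = 683.3×1000 / (1000 × 9.81) = 69.65 m.
Total head at BH-7: h = z + ψ = 478.94 + 69.65 = 548.59 m.
Total head at BH-11: h = 559.86 − 5.78 = 554.08 m.
Head difference: h(BH-7) − h(BH-11) = 548.59 − 554.08 = -5.49 m.
Hydraulic gradient: i = |Δh| / L = 5.49 / 1937.8 = 0.00283.
Flow is from higher to lower head: from BH-11 toward BH-7, i.e. toward the south-west.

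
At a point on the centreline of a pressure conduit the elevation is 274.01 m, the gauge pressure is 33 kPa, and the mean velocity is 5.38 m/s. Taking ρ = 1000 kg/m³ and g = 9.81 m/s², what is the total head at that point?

h ≈ 278.85 m

Pressure head ψ = P/(ρg) = 33×1000 / (1000 × 9.81) = 3.36 m.
Velocity head = v²/(2g) = 5.38² / (2 × 9.81) = 1.475 m.
h = z + ψ + v²/(2g) = 274.01 + 3.36 + 1.475 = 278.85 m.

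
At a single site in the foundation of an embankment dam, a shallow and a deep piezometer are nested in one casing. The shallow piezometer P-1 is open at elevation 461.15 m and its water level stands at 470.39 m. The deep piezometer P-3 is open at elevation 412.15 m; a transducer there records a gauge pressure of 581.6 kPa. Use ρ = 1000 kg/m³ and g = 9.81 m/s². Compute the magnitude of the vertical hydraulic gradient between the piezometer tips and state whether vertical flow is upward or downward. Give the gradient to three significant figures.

Total head at P-1: h = 470.39 m (water level in the standpipe).
Pressure head at P-3: ψ = P/(ρg) = 581.6×1000 / (1000 × 9.81) = 59.29 m.
Total head at P-3: h = z + ψ = 412.15 + 59.29 = 471.44 m.
Δh = h(P-1) − h(P-3) = 470.39 − 471.44 = -1.05 m.
Vertical separation Δz = 461.15 − 412.15 = 49.00 m.
|i_v| = |Δh| / Δz = 1.05 / 49.00 = 0.0214.
Head is higher in the deep piezometer, so vertical flow is upward (discharge condition).

|i_v| ≈ 0.0214; vertical flow is upward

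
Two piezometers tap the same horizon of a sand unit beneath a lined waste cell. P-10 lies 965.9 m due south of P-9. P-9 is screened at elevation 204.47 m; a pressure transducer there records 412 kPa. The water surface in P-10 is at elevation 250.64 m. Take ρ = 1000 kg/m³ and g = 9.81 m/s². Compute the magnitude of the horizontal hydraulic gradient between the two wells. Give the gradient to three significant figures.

Pressure head at P-9: ψ = P/(ρg) = 412×1000 / (1000 × 9.81) = 42.00 m.
Total head at P-9: h = z + ψ = 204.47 + 42.00 = 246.47 m.
Total head at P-10: h = 250.64 m (water level in the piezometer is the total head).
Head difference: h(P-9) − h(P-10) = 246.47 − 250.64 = -4.17 m.
Hydraulic gradient: i = |Δh| / L = 4.17 / 965.9 = 0.00432.

i ≈ 0.00432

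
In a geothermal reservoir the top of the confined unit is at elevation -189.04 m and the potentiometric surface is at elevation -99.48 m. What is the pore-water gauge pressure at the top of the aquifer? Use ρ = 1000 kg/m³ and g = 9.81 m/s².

P ≈ 879 kPa

Pressure head at the aquifer top: ψ = h − z = -99.48 − (-189.04) = 89.56 m.
P = ρgψ = 1000 × 9.81 × 89.56 = 878584 Pa ≈ 879 kPa.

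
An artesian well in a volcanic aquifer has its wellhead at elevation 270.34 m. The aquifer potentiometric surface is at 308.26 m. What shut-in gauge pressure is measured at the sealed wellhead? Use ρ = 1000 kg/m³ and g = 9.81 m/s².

Head above the cap: Δh = 308.26 − 270.34 = 37.92 m.
P = ρgΔh = 1000 × 9.81 × 37.92 = 371995 Pa ≈ 372 kPa.

P ≈ 372 kPa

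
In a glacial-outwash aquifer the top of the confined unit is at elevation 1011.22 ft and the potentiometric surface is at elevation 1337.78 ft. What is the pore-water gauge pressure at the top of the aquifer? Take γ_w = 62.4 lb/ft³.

Pressure head at the aquifer top: ψ = h − z = 1337.78 − 1011.22 = 326.56 ft.
P = γψ/144 = 62.4 × 326.56 / 144 = 142 psi.

P ≈ 142 psi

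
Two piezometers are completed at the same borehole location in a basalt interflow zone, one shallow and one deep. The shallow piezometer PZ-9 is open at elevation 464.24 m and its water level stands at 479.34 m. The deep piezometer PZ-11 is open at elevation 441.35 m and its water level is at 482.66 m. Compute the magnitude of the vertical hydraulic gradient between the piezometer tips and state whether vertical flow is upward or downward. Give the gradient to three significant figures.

Total head at PZ-9: h = 479.34 m (water level in the standpipe).
Total head at PZ-11: h = 482.66 m.
Δh = h(PZ-9) − h(PZ-11) = 479.34 − 482.66 = -3.32 m.
Vertical separation Δz = 464.24 − 441.35 = 22.89 m.
|i_v| = |Δh| / Δz = 3.32 / 22.89 = 0.145.
Head is higher in the deep piezometer, so vertical flow is upward (discharge condition).

|i_v| ≈ 0.145; vertical flow is upward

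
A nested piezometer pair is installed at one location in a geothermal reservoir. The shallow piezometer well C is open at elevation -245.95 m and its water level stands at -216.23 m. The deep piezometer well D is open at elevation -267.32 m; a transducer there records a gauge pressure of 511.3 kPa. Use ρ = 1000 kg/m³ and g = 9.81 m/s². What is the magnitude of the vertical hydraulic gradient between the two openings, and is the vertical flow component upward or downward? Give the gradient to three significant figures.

Total head at well C: h = -216.23 m (water level in the standpipe).
Pressure head at well D: ψ = P/(ρg) = 511.3×1000 / (1000 × 9.81) = 52.12 m.
Total head at well D: h = z + ψ = -267.32 + 52.12 = -215.20 m.
Δh = h(well C) − h(well D) = -216.23 − (-215.20) = -1.03 m.
Vertical separation Δz = -245.95 − (-267.32) = 21.37 m.
|i_v| = |Δh| / Δz = 1.03 / 21.37 = 0.0482.
Head is higher in the deep piezometer, so vertical flow is upward (discharge condition).

|i_v| ≈ 0.0482; vertical flow is upward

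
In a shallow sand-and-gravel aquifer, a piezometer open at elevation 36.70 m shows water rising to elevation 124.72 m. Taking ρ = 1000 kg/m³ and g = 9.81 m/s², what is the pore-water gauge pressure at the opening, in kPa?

Pressure head ψ = h − z = 124.72 − 36.70 = 88.02 m.
P = ρgψ = 1000 × 9.81 × 88.02 = 863476 Pa ≈ 863 kPa.

P ≈ 863 kPa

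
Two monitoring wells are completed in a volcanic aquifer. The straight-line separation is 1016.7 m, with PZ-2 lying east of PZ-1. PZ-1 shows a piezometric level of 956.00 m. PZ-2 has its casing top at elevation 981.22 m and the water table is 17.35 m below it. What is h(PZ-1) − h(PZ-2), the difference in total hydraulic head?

Total head at PZ-1: h = 956.00 m (water level in the piezometer is the total head).
Total head at PZ-2: h = 981.22 − 17.35 = 963.87 m.
Head difference: h(PZ-1) − h(PZ-2) = 956.00 − 963.87 = -7.87 m.

Δh ≈ -7.87 m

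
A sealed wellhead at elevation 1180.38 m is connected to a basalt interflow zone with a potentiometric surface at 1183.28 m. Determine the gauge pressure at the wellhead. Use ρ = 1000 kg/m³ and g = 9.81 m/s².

P ≈ 28.4 kPa

Head above the cap: Δh = 1183.28 − 1180.38 = 2.90 m.
P = ρgΔh = 1000 × 9.81 × 2.90 = 28449 Pa ≈ 28.4 kPa.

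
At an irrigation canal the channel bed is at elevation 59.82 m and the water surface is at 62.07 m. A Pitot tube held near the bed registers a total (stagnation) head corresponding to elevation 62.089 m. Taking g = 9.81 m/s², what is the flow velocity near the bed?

Near the bed, under hydrostatic conditions, the piezometric head (z + ψ) equals the free-surface elevation, 62.07 m.
Velocity head = total − piezometric = 62.089 − 62.07 = 0.019 m.
v = √(2g·h_v) = √(2 × 9.81 × 0.019) = 0.611 m/s.

v ≈ 0.611 m/s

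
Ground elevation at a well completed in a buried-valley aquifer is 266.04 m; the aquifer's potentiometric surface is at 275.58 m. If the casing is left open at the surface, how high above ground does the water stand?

Water rises to the potentiometric surface, so the rise above ground = 275.58 − 266.04 = 9.54 m.

≈ 9.54 m above ground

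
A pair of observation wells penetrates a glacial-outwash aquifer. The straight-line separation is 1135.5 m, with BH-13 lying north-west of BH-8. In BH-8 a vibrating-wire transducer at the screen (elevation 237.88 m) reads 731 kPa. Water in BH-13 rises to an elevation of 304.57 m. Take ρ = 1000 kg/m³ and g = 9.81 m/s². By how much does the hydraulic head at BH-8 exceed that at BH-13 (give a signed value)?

Δh ≈ 7.83 m

Pressure head at BH-8: ψ = P/(ρg) = 731×1000 / (1000 × 9.81) = 74.52 m.
Total head at BH-8: h = z + ψ = 237.88 + 74.52 = 312.40 m.
Total head at BH-13: h = 304.57 m (water level in the piezometer is the total head).
Head difference: h(BH-8) − h(BH-13) = 312.40 − 304.57 = 7.83 m.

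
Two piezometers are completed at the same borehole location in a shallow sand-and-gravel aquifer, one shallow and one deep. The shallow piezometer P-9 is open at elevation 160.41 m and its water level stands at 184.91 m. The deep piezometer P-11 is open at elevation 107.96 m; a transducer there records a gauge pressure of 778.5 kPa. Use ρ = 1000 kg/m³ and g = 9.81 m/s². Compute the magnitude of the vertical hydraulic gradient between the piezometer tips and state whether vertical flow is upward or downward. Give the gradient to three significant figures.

|i_v| ≈ 0.0459; vertical flow is upward

Total head at P-9: h = 184.91 m (water level in the standpipe).
Pressure head at P-11: ψ = P/(ρg) = 778.5×1000 / (1000 × 9.81) = 79.36 m.
Total head at P-11: h = z + ψ = 107.96 + 79.36 = 187.32 m.
Δh = h(P-9) − h(P-11) = 184.91 − 187.32 = -2.41 m.
Vertical separation Δz = 160.41 − 107.96 = 52.45 m.
|i_v| = |Δh| / Δz = 2.41 / 52.45 = 0.0459.
Head is higher in the deep piezometer, so vertical flow is upward (discharge condition).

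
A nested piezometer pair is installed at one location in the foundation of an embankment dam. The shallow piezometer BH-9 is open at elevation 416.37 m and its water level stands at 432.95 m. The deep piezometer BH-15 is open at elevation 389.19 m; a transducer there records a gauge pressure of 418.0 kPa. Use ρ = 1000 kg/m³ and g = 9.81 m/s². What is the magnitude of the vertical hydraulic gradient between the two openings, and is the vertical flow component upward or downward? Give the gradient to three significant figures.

Total head at BH-9: h = 432.95 m (water level in the standpipe).
Pressure head at BH-15: ψ = P/(ρg) = 418.0×1000 / (1000 × 9.81) = 42.61 m.
Total head at BH-15: h = z + ψ = 389.19 + 42.61 = 431.80 m.
Δh = h(BH-9) − h(BH-15) = 432.95 − 431.80 = 1.15 m.
Vertical separation Δz = 416.37 − 389.19 = 27.18 m.
|i_v| = |Δh| / Δz = 1.15 / 27.18 = 0.0423.
Head is higher in the shallow piezometer, so vertical flow is downward (recharge condition).

|i_v| ≈ 0.0423; vertical flow is downward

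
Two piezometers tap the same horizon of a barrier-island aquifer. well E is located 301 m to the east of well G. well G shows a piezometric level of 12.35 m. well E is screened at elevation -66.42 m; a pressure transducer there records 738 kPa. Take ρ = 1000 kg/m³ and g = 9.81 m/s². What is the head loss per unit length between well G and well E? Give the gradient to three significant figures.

i ≈ 0.0118 m/m

Total head at well G: h = 12.35 m (water level in the piezometer is the total head).
Pressure head at well E: ψ = P/(ρg) = 738×1000 / (1000 × 9.81) = 75.23 m.
Total head at well E: h = z + ψ = -66.42 + 75.23 = 8.81 m.
Head difference: h(well G) − h(well E) = 12.35 − 8.81 = 3.54 m.
Hydraulic gradient: i = |Δh| / L = 3.54 / 301 = 0.0118.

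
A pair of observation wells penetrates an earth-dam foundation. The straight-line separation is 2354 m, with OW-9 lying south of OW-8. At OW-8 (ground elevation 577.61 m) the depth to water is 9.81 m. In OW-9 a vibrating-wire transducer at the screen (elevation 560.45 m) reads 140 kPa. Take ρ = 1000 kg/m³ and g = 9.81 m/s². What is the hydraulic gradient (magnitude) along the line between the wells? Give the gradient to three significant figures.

Total head at OW-8: h = 577.61 − 9.81 = 567.80 m.
Pressure head at OW-9: ψ = P/(ρg) = 140×1000 / (1000 × 9.81) = 14.27 m.
Total head at OW-9: h = z + ψ = 560.45 + 14.27 = 574.72 m.
Head difference: h(OW-8) − h(OW-9) = 567.80 − 574.72 = -6.92 m.
Hydraulic gradient: i = |Δh| / L = 6.92 / 2354 = 0.00294.

i ≈ 0.00294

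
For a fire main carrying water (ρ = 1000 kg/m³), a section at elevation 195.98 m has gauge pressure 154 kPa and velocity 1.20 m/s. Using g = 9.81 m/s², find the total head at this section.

h ≈ 211.75 m

Pressure head ψ = P/(ρg) = 154×1000 / (1000 × 9.81) = 15.70 m.
Velocity head = v²/(2g) = 1.20² / (2 × 9.81) = 0.073 m.
h = z + ψ + v²/(2g) = 195.98 + 15.70 + 0.073 = 211.75 m.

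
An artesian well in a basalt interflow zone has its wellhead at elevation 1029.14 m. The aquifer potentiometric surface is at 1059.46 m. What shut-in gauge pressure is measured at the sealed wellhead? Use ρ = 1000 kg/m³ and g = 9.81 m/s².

P ≈ 297 kPa

Head above the cap: Δh = 1059.46 − 1029.14 = 30.32 m.
P = ρgΔh = 1000 × 9.81 × 30.32 = 297439 Pa ≈ 297 kPa.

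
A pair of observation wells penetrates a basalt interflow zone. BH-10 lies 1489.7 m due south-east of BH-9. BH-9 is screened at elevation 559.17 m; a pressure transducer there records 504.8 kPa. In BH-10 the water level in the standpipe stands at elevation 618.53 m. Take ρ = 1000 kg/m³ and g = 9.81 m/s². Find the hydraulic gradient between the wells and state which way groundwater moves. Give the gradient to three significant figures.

i ≈ 0.00530; groundwater flows toward the north-west

Pressure head at BH-9: ψ = P/(ρg) = 504.8×1000 / (1000 × 9.81) = 51.46 m.
Total head at BH-9: h = z + ψ = 559.17 + 51.46 = 610.63 m.
Total head at BH-10: h = 618.53 m (water level in the piezometer is the total head).
Head difference: h(BH-9) − h(BH-10) = 610.63 − 618.53 = -7.90 m.
Hydraulic gradient: i = |Δh| / L = 7.90 / 1489.7 = 0.00530.
Flow is from higher to lower head: from BH-10 toward BH-9, i.e. toward the north-west.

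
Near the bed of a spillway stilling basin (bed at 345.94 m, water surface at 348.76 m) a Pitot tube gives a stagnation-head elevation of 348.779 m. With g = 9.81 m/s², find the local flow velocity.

Near the bed, under hydrostatic conditions, the piezometric head (z + ψ) equals the free-surface elevation, 348.76 m.
Velocity head = total − piezometric = 348.779 − 348.76 = 0.019 m.
v = √(2g·h_v) = √(2 × 9.81 × 0.019) = 0.611 m/s.

v ≈ 0.611 m/s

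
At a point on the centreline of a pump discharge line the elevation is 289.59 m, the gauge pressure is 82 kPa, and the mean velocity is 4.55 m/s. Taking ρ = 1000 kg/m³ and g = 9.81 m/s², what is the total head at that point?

Pressure head ψ = P/(ρg) = 82×1000 / (1000 × 9.81) = 8.36 m.
Velocity head = v²/(2g) = 4.55² / (2 × 9.81) = 1.055 m.
h = z + ψ + v²/(2g) = 289.59 + 8.36 + 1.055 = 299.00 m.

h ≈ 299.00 m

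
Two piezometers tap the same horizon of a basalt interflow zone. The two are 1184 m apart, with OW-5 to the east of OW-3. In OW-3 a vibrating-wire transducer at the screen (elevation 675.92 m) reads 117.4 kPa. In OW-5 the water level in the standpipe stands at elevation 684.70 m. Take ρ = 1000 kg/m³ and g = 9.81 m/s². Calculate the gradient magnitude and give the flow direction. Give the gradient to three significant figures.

i ≈ 0.00269; groundwater flows toward the east

Pressure head at OW-3: ψ = P/(ρg) = 117.4×1000 / (1000 × 9.81) = 11.97 m.
Total head at OW-3: h = z + ψ = 675.92 + 11.97 = 687.89 m.
Total head at OW-5: h = 684.70 m (water level in the piezometer is the total head).
Head difference: h(OW-3) − h(OW-5) = 687.89 − 684.70 = 3.19 m.
Hydraulic gradient: i = |Δh| / L = 3.19 / 1184 = 0.00269.
Flow is from higher to lower head: from OW-3 toward OW-5, i.e. toward the east.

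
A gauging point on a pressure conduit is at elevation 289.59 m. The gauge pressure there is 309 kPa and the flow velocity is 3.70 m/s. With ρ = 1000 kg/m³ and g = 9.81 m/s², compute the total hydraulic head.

h ≈ 321.79 m

Pressure head ψ = P/(ρg) = 309×1000 / (1000 × 9.81) = 31.50 m.
Velocity head = v²/(2g) = 3.70² / (2 × 9.81) = 0.698 m.
h = z + ψ + v²/(2g) = 289.59 + 31.50 + 0.698 = 321.79 m.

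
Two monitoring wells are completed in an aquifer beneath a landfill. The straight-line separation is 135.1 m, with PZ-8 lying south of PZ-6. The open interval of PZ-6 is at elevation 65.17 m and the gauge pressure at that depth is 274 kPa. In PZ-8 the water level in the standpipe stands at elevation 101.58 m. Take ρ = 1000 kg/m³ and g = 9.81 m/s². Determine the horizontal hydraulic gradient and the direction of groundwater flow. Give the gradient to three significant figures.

Pressure head at PZ-6: ψ = P/(ρg) = 274×1000 / (1000 × 9.81) = 27.93 m.
Total head at PZ-6: h = z + ψ = 65.17 + 27.93 = 93.10 m.
Total head at PZ-8: h = 101.58 m (water level in the piezometer is the total head).
Head difference: h(PZ-6) − h(PZ-8) = 93.10 − 101.58 = -8.48 m.
Hydraulic gradient: i = |Δh| / L = 8.48 / 135.1 = 0.0628.
Flow is from higher to lower head: from PZ-8 toward PZ-6, i.e. toward the north.

i ≈ 0.0628; groundwater flows toward the north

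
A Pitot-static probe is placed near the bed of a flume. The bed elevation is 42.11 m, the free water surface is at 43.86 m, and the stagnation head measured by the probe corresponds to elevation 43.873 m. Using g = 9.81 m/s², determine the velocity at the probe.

Near the bed, under hydrostatic conditions, the piezometric head (z + ψ) equals the free-surface elevation, 43.86 m.
Velocity head = total − piezometric = 43.873 − 43.86 = 0.013 m.
v = √(2g·h_v) = √(2 × 9.81 × 0.013) = 0.505 m/s.

v ≈ 0.505 m/s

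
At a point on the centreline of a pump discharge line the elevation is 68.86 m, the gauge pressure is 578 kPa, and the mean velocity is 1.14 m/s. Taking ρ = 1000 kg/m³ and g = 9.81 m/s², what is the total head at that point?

h ≈ 127.85 m

Pressure head ψ = P/(ρg) = 578×1000 / (1000 × 9.81) = 58.92 m.
Velocity head = v²/(2g) = 1.14² / (2 × 9.81) = 0.066 m.
h = z + ψ + v²/(2g) = 68.86 + 58.92 + 0.066 = 127.85 m.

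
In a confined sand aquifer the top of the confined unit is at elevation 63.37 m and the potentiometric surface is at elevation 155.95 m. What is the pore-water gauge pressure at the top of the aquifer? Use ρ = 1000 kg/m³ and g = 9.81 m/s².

P ≈ 908 kPa

Pressure head at the aquifer top: ψ = h − z = 155.95 − 63.37 = 92.58 m.
P = ρgψ = 1000 × 9.81 × 92.58 = 908210 Pa ≈ 908 kPa.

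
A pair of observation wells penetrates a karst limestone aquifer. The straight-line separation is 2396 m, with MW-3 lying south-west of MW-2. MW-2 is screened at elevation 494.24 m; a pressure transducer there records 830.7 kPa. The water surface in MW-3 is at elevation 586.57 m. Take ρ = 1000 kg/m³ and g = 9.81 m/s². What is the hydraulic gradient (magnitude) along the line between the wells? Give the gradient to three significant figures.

Pressure head at MW-2: ψ = P/(ρg) = 830.7×1000 / (1000 × 9.81) = 84.68 m.
Total head at MW-2: h = z + ψ = 494.24 + 84.68 = 578.92 m.
Total head at MW-3: h = 586.57 m (water level in the piezometer is the total head).
Head difference: h(MW-2) − h(MW-3) = 578.92 − 586.57 = -7.65 m.
Hydraulic gradient: i = |Δh| / L = 7.65 / 2396 = 0.00319.

i ≈ 0.00319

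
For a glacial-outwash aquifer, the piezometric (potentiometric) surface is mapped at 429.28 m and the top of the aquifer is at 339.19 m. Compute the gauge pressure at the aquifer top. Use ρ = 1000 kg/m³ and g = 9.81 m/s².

Pressure head at the aquifer top: ψ = h − z = 429.28 − 339.19 = 90.09 m.
P = ρgψ = 1000 × 9.81 × 90.09 = 883783 Pa ≈ 884 kPa.

P ≈ 884 kPa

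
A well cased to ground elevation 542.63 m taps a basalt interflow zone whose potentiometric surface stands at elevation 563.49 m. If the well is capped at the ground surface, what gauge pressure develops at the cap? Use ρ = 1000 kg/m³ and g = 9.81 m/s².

Head above the cap: Δh = 563.49 − 542.63 = 20.86 m.
P = ρgΔh = 1000 × 9.81 × 20.86 = 204637 Pa ≈ 205 kPa.

P ≈ 205 kPa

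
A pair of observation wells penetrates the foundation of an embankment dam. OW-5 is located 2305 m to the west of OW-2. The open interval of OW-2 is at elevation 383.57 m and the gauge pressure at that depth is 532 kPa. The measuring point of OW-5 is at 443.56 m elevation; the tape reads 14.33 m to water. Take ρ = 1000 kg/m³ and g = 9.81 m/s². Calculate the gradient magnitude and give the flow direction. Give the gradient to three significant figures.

i ≈ 0.00372; groundwater flows toward the west

Pressure head at OW-2: ψ = P/(ρg) = 532×1000 / (1000 × 9.81) = 54.23 m.
Total head at OW-2: h = z + ψ = 383.57 + 54.23 = 437.80 m.
Total head at OW-5: h = 443.56 − 14.33 = 429.23 m.
Head difference: h(OW-2) − h(OW-5) = 437.80 − 429.23 = 8.57 m.
Hydraulic gradient: i = |Δh| / L = 8.57 / 2305 = 0.00372.
Flow is from higher to lower head: from OW-2 toward OW-5, i.e. toward the west.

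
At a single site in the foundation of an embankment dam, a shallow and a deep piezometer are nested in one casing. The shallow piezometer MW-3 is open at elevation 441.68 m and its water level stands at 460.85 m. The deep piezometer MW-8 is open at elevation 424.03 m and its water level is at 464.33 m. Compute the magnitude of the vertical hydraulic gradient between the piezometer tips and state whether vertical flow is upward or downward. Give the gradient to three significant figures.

Total head at MW-3: h = 460.85 m (water level in the standpipe).
Total head at MW-8: h = 464.33 m.
Δh = h(MW-3) − h(MW-8) = 460.85 − 464.33 = -3.48 m.
Vertical separation Δz = 441.68 − 424.03 = 17.65 m.
|i_v| = |Δh| / Δz = 3.48 / 17.65 = 0.197.
Head is higher in the deep piezometer, so vertical flow is upward (discharge condition).

|i_v| ≈ 0.197; vertical flow is upward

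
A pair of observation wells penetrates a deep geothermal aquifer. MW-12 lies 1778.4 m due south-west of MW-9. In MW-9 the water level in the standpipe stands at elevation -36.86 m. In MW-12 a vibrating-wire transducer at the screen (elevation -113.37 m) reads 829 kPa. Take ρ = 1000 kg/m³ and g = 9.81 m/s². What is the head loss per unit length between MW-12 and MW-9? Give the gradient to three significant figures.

i ≈ 0.00450 m/m

Total head at MW-9: h = -36.86 m (water level in the piezometer is the total head).
Pressure head at MW-12: ψ = P/(ρg) = 829×1000 / (1000 × 9.81) = 84.51 m.
Total head at MW-12: h = z + ψ = -113.37 + 84.51 = -28.86 m.
Head difference: h(MW-9) − h(MW-12) = -36.86 − (-28.86) = -8.00 m.
Hydraulic gradient: i = |Δh| / L = 8.00 / 1778.4 = 0.00450.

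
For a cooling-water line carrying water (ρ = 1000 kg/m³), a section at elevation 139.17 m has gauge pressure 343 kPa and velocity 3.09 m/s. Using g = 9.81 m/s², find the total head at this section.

h ≈ 174.62 m

Pressure head ψ = P/(ρg) = 343×1000 / (1000 × 9.81) = 34.96 m.
Velocity head = v²/(2g) = 3.09² / (2 × 9.81) = 0.487 m.
h = z + ψ + v²/(2g) = 139.17 + 34.96 + 0.487 = 174.62 m.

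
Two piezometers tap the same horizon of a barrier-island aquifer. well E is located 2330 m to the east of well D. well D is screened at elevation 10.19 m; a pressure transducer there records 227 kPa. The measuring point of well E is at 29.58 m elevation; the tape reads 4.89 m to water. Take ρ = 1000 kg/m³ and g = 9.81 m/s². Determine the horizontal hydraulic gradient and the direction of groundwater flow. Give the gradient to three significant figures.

i ≈ 0.00371; groundwater flows toward the east

Pressure head at well D: ψ = P/(ρg) = 227×1000 / (1000 × 9.81) = 23.14 m.
Total head at well D: h = z + ψ = 10.19 + 23.14 = 33.33 m.
Total head at well E: h = 29.58 − 4.89 = 24.69 m.
Head difference: h(well D) − h(well E) = 33.33 − 24.69 = 8.64 m.
Hydraulic gradient: i = |Δh| / L = 8.64 / 2330 = 0.00371.
Flow is from higher to lower head: from well D toward well E, i.e. toward the east.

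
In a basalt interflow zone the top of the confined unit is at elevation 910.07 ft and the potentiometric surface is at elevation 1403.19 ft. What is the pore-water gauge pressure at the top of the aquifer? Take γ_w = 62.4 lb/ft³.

P ≈ 214 psi

Pressure head at the aquifer top: ψ = h − z = 1403.19 − 910.07 = 493.12 ft.
P = γψ/144 = 62.4 × 493.12 / 144 = 214 psi.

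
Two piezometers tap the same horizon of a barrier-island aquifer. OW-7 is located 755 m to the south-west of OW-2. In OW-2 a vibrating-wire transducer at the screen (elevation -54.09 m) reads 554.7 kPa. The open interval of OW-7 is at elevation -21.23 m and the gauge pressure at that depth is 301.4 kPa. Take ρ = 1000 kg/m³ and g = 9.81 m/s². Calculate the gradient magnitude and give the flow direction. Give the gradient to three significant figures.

i ≈ 0.00932; groundwater flows toward the north-east

Pressure head at OW-2: ψ = P/(ρg) = 554.7×1000 / (1000 × 9.81) = 56.54 m.
Total head at OW-2: h = z + ψ = -54.09 + 56.54 = 2.45 m.
Pressure head at OW-7: ψ = P/(ρg) = 301.4×1000 / (1000 × 9.81) = 30.72 m.
Total head at OW-7: h = z + ψ = -21.23 + 30.72 = 9.49 m.
Head difference: h(OW-2) − h(OW-7) = 2.45 − 9.49 = -7.04 m.
Hydraulic gradient: i = |Δh| / L = 7.04 / 755 = 0.00932.
Flow is from higher to lower head: from OW-7 toward OW-2, i.e. toward the north-east.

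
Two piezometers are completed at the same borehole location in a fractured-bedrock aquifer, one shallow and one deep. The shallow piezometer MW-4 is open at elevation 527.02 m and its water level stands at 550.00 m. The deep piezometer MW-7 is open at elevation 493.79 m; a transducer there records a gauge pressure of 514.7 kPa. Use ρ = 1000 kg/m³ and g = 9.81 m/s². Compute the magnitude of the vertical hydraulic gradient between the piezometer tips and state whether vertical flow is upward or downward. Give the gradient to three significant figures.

|i_v| ≈ 0.113; vertical flow is downward

Total head at MW-4: h = 550.00 m (water level in the standpipe).
Pressure head at MW-7: ψ = P/(ρg) = 514.7×1000 / (1000 × 9.81) = 52.47 m.
Total head at MW-7: h = z + ψ = 493.79 + 52.47 = 546.26 m.
Δh = h(MW-4) − h(MW-7) = 550.00 − 546.26 = 3.74 m.
Vertical separation Δz = 527.02 − 493.79 = 33.23 m.
|i_v| = |Δh| / Δz = 3.74 / 33.23 = 0.113.
Head is higher in the shallow piezometer, so vertical flow is downward (recharge condition).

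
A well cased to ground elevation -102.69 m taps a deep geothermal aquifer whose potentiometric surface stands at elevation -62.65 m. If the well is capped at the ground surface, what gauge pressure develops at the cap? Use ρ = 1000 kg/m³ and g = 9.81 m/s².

P ≈ 393 kPa

Head above the cap: Δh = -62.65 − (-102.69) = 40.04 m.
P = ρgΔh = 1000 × 9.81 × 40.04 = 392792 Pa ≈ 393 kPa.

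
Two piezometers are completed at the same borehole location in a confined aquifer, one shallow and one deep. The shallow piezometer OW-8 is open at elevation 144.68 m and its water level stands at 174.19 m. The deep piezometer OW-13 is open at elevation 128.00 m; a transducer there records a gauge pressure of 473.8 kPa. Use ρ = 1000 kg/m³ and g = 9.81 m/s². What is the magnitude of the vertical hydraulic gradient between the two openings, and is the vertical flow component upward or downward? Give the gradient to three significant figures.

|i_v| ≈ 0.126; vertical flow is upward

Total head at OW-8: h = 174.19 m (water level in the standpipe).
Pressure head at OW-13: ψ = P/(ρg) = 473.8×1000 / (1000 × 9.81) = 48.30 m.
Total head at OW-13: h = z + ψ = 128.00 + 48.30 = 176.30 m.
Δh = h(OW-8) − h(OW-13) = 174.19 − 176.30 = -2.11 m.
Vertical separation Δz = 144.68 − 128.00 = 16.68 m.
|i_v| = |Δh| / Δz = 2.11 / 16.68 = 0.126.
Head is higher in the deep piezometer, so vertical flow is upward (discharge condition).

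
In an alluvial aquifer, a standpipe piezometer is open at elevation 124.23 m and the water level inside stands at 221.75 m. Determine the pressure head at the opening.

Total head h = 221.75 m (the water-surface elevation in the piezometer).
Pressure head ψ = h − z = 221.75 − 124.23 = 97.52 m.

ψ ≈ 97.52 m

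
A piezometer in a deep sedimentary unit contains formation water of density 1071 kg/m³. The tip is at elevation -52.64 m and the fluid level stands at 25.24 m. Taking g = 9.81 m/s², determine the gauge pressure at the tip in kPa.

Pressure head ψ = h − z = 25.24 − (-52.64) = 77.88 m.
P = ρgψ = 1071 × 9.81 × 77.88 = 818247 Pa ≈ 818 kPa.

P ≈ 818 kPa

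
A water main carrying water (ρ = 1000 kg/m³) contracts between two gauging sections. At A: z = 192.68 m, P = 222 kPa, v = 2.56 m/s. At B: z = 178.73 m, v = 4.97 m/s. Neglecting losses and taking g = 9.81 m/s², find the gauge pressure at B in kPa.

P₂ ≈ 350 kPa

Pressure head at A: ψ₁ = P₁/(ρg) = 222×1000 / (1000 × 9.81) = 22.63 m.
Velocity heads: v₁²/2g = 2.56²/19.62 = 0.334 m; v₂²/2g = 4.97²/19.62 = 1.259 m.
Total head H = z₁ + ψ₁ + v₁²/2g = 192.68 + 22.63 + 0.334 = 215.64 m.
ψ₂ = H − z₂ − v₂²/2g = 215.64 − 178.73 − 1.259 = 35.65 m.
P₂ = ρgψ₂ = 1000 × 9.81 × 35.65 ≈ 350 kPa.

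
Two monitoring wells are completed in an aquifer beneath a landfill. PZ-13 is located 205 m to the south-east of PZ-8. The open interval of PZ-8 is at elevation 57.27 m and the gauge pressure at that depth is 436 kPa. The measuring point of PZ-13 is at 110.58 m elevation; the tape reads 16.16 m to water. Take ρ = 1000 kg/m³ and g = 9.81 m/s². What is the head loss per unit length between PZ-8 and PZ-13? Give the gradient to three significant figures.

i ≈ 0.0356 m/m

Pressure head at PZ-8: ψ = P/(ρg) = 436×1000 / (1000 × 9.81) = 44.44 m.
Total head at PZ-8: h = z + ψ = 57.27 + 44.44 = 101.71 m.
Total head at PZ-13: h = 110.58 − 16.16 = 94.42 m.
Head difference: h(PZ-8) − h(PZ-13) = 101.71 − 94.42 = 7.29 m.
Hydraulic gradient: i = |Δh| / L = 7.29 / 205 = 0.0356.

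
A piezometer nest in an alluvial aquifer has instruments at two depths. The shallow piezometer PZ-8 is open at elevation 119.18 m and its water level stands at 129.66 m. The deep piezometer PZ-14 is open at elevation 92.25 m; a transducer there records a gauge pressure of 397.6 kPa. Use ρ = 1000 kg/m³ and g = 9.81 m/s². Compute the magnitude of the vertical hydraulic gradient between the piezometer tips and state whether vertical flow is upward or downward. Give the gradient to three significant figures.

Total head at PZ-8: h = 129.66 m (water level in the standpipe).
Pressure head at PZ-14: ψ = P/(ρg) = 397.6×1000 / (1000 × 9.81) = 40.53 m.
Total head at PZ-14: h = z + ψ = 92.25 + 40.53 = 132.78 m.
Δh = h(PZ-8) − h(PZ-14) = 129.66 − 132.78 = -3.12 m.
Vertical separation Δz = 119.18 − 92.25 = 26.93 m.
|i_v| = |Δh| / Δz = 3.12 / 26.93 = 0.116.
Head is higher in the deep piezometer, so vertical flow is upward (discharge condition).

|i_v| ≈ 0.116; vertical flow is upward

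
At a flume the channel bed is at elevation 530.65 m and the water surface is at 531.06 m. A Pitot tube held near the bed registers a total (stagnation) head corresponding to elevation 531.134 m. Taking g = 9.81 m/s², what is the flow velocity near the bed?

Near the bed, under hydrostatic conditions, the piezometric head (z + ψ) equals the free-surface elevation, 531.06 m.
Velocity head = total − piezometric = 531.134 − 531.06 = 0.074 m.
v = √(2g·h_v) = √(2 × 9.81 × 0.074) = 1.20 m/s.

v ≈ 1.20 m/s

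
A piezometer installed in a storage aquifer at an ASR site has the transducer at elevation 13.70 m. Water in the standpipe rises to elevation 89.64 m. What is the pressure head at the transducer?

ψ ≈ 75.94 m

Total head h = 89.64 m (the water-surface elevation in the piezometer).
Pressure head ψ = h − z = 89.64 − 13.70 = 75.94 m.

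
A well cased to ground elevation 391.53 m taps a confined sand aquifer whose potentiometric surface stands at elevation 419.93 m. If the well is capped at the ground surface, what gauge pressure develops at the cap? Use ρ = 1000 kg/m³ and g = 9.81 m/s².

Head above the cap: Δh = 419.93 − 391.53 = 28.40 m.
P = ρgΔh = 1000 × 9.81 × 28.40 = 278604 Pa ≈ 279 kPa.

P ≈ 279 kPa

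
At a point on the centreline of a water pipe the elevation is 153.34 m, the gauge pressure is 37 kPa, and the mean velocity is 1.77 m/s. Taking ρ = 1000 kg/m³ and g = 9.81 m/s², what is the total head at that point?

Pressure head ψ = P/(ρg) = 37×1000 / (1000 × 9.81) = 3.77 m.
Velocity head = v²/(2g) = 1.77² / (2 × 9.81) = 0.160 m.
h = z + ψ + v²/(2g) = 153.34 + 3.77 + 0.160 = 157.27 m.

h ≈ 157.27 m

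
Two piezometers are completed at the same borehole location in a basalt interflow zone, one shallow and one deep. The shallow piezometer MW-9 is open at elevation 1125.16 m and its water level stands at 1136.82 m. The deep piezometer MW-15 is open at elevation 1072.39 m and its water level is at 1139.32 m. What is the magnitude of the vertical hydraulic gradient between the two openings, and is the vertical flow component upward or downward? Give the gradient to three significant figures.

Total head at MW-9: h = 1136.82 m (water level in the standpipe).
Total head at MW-15: h = 1139.32 m.
Δh = h(MW-9) − h(MW-15) = 1136.82 − 1139.32 = -2.50 m.
Vertical separation Δz = 1125.16 − 1072.39 = 52.77 m.
|i_v| = |Δh| / Δz = 2.50 / 52.77 = 0.0474.
Head is higher in the deep piezometer, so vertical flow is upward (discharge condition).

|i_v| ≈ 0.0474; vertical flow is upward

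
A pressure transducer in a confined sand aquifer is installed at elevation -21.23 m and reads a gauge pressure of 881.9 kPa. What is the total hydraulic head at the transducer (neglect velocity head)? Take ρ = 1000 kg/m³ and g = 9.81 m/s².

h ≈ 68.67 m

ψ = P/(ρg) = 881.9×1000 / (1000 × 9.81) = 89.90 m.
h = z + ψ = -21.23 + 89.90 = 68.67 m.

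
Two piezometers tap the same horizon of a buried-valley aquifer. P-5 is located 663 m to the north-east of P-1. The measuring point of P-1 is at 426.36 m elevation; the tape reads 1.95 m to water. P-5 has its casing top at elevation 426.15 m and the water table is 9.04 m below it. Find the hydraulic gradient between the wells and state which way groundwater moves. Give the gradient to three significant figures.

i ≈ 0.0110; groundwater flows toward the north-east

Total head at P-1: h = 426.36 − 1.95 = 424.41 m.
Total head at P-5: h = 426.15 − 9.04 = 417.11 m.
Head difference: h(P-1) − h(P-5) = 424.41 − 417.11 = 7.30 m.
Hydraulic gradient: i = |Δh| / L = 7.30 / 663 = 0.0110.
Flow is from higher to lower head: from P-1 toward P-5, i.e. toward the north-east.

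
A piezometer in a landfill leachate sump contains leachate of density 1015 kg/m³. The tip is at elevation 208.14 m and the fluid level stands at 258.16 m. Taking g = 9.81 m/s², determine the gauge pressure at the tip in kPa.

P ≈ 498 kPa

Pressure head ψ = h − z = 258.16 − 208.14 = 50.02 m.
P = ρgψ = 1015 × 9.81 × 50.02 = 498057 Pa ≈ 498 kPa.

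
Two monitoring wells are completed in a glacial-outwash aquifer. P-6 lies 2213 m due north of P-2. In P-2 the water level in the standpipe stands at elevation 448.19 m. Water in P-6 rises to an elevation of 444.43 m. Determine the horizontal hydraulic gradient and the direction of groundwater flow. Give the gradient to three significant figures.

i ≈ 0.00170; groundwater flows toward the north

Total head at P-2: h = 448.19 m (water level in the piezometer is the total head).
Total head at P-6: h = 444.43 m (water level in the piezometer is the total head).
Head difference: h(P-2) − h(P-6) = 448.19 − 444.43 = 3.76 m.
Hydraulic gradient: i = |Δh| / L = 3.76 / 2213 = 0.00170.
Flow is from higher to lower head: from P-2 toward P-6, i.e. toward the north.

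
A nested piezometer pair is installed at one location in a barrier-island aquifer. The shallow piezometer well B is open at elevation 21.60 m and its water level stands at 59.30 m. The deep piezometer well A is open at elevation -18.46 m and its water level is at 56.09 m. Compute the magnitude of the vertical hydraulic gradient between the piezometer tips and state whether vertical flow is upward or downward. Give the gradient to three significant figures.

|i_v| ≈ 0.0801; vertical flow is downward

Total head at well B: h = 59.30 m (water level in the standpipe).
Total head at well A: h = 56.09 m.
Δh = h(well B) − h(well A) = 59.30 − 56.09 = 3.21 m.
Vertical separation Δz = 21.60 − (-18.46) = 40.06 m.
|i_v| = |Δh| / Δz = 3.21 / 40.06 = 0.0801.
Head is higher in the shallow piezometer, so vertical flow is downward (recharge condition).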